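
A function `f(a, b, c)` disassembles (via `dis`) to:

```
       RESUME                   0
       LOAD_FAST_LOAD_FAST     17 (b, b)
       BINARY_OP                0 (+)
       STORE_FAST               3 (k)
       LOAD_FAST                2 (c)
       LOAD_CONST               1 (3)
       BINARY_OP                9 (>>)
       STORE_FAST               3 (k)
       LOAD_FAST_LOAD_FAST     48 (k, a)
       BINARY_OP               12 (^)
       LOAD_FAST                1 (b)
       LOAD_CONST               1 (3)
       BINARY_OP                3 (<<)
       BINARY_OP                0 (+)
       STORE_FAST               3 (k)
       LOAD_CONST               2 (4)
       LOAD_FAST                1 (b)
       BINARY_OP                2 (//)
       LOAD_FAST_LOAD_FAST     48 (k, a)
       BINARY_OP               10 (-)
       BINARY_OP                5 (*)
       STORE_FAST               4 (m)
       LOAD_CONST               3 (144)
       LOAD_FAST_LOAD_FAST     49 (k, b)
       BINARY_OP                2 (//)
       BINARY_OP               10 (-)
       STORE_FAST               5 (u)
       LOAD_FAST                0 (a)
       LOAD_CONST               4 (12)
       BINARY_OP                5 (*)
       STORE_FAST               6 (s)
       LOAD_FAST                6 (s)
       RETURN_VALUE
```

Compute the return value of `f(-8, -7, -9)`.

LOAD_FAST_LOAD_FAST b,b → push -7,-7. Stack: [-7, -7]
BINARY_OP + → -7 + -7 = -14. Stack: [-14]
STORE_FAST k → k=-14. Stack: []
LOAD_FAST c → push -9. Stack: [-9]
LOAD_CONST → push 3. Stack: [-9, 3]
BINARY_OP >> → -9 >> 3 = -2. Stack: [-2]
STORE_FAST k → k=-2. Stack: []
LOAD_FAST_LOAD_FAST k,a → push -2,-8. Stack: [-2, -8]
BINARY_OP ^ → -2 ^ -8 = 6. Stack: [6]
LOAD_FAST b → push -7. Stack: [6, -7]
LOAD_CONST → push 3. Stack: [6, -7, 3]
BINARY_OP << → -7 << 3 = -56. Stack: [6, -56]
BINARY_OP + → 6 + -56 = -50. Stack: [-50]
STORE_FAST k → k=-50. Stack: []
LOAD_CONST → push 4. Stack: [4]
LOAD_FAST b → push -7. Stack: [4, -7]
BINARY_OP // → 4 // -7 = -1. Stack: [-1]
LOAD_FAST_LOAD_FAST k,a → push -50,-8. Stack: [-1, -50, -8]
BINARY_OP - → -50 - -8 = -42. Stack: [-1, -42]
BINARY_OP * → -1 * -42 = 42. Stack: [42]
STORE_FAST m → m=42. Stack: []
LOAD_CONST → push 144. Stack: [144]
LOAD_FAST_LOAD_FAST k,b → push -50,-7. Stack: [144, -50, -7]
BINARY_OP // → -50 // -7 = 7. Stack: [144, 7]
BINARY_OP - → 144 - 7 = 137. Stack: [137]
STORE_FAST u → u=137. Stack: []
LOAD_FAST a → push -8. Stack: [-8]
LOAD_CONST → push 12. Stack: [-8, 12]
BINARY_OP * → -8 * 12 = -96. Stack: [-96]
STORE_FAST s → s=-96. Stack: []
LOAD_FAST s → push -96. Stack: [-96]
RETURN_VALUE → return -96.

-96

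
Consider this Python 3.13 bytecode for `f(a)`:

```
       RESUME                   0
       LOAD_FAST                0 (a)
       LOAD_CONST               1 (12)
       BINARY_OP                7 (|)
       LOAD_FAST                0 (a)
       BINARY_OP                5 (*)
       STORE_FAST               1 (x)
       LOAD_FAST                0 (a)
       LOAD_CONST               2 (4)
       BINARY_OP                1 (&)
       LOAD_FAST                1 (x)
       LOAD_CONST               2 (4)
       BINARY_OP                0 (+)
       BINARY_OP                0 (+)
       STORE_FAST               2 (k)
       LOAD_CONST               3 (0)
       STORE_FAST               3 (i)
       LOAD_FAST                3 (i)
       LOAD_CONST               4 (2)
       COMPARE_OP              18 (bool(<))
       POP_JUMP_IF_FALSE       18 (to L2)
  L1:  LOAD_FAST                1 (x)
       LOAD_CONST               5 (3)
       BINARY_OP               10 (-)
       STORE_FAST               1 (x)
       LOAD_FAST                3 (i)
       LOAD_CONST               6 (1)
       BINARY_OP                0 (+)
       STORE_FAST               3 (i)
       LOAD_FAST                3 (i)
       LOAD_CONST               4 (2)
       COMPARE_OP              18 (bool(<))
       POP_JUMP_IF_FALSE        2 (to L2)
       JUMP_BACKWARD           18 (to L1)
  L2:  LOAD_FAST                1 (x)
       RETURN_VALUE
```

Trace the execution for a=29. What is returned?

835

LOAD_FAST a → push 29. Stack: [29]
LOAD_CONST → push 12. Stack: [29, 12]
BINARY_OP | → 29 | 12 = 29. Stack: [29]
LOAD_FAST a → push 29. Stack: [29, 29]
BINARY_OP * → 29 * 29 = 841. Stack: [841]
STORE_FAST x → x=841. Stack: []
LOAD_FAST a → push 29. Stack: [29]
LOAD_CONST → push 4. Stack: [29, 4]
BINARY_OP & → 29 & 4 = 4. Stack: [4]
LOAD_FAST x → push 841. Stack: [4, 841]
LOAD_CONST → push 4. Stack: [4, 841, 4]
BINARY_OP + → 841 + 4 = 845. Stack: [4, 845]
BINARY_OP + → 4 + 845 = 849. Stack: [849]
STORE_FAST k → k=849. Stack: []
LOAD_CONST → push 0. Stack: [0]
STORE_FAST i → i=0. Stack: []
LOAD_FAST i → push 0. Stack: [0]
LOAD_CONST → push 2. Stack: [0, 2]
COMPARE_OP bool(<) → 0 vs 2 = True. Stack: [True]
POP_JUMP_IF_FALSE → pop True; no jump. Stack: []
LOAD_FAST x → push 841. Stack: [841]
LOAD_CONST → push 3. Stack: [841, 3]
BINARY_OP - → 841 - 3 = 838. Stack: [838]
STORE_FAST x → x=838. Stack: []
LOAD_FAST i → push 0. Stack: [0]
LOAD_CONST → push 1. Stack: [0, 1]
BINARY_OP + → 0 + 1 = 1. Stack: [1]
STORE_FAST i → i=1. Stack: []
LOAD_FAST i → push 1. Stack: [1]
LOAD_CONST → push 2. Stack: [1, 2]
COMPARE_OP bool(<) → 1 vs 2 = True. Stack: [True]
POP_JUMP_IF_FALSE → pop True; no jump. Stack: []
LOAD_FAST x → push 838. Stack: [838]
LOAD_CONST → push 3. Stack: [838, 3]
BINARY_OP - → 838 - 3 = 835. Stack: [835]
STORE_FAST x → x=835. Stack: []
LOAD_FAST i → push 1. Stack: [1]
LOAD_CONST → push 1. Stack: [1, 1]
BINARY_OP + → 1 + 1 = 2. Stack: [2]
STORE_FAST i → i=2. Stack: []
LOAD_FAST i → push 2. Stack: [2]
LOAD_CONST → push 2. Stack: [2, 2]
COMPARE_OP bool(<) → 2 vs 2 = False. Stack: [False]
POP_JUMP_IF_FALSE → pop False; jump. Stack: []
LOAD_FAST x → push 835. Stack: [835]
RETURN_VALUE → return 835.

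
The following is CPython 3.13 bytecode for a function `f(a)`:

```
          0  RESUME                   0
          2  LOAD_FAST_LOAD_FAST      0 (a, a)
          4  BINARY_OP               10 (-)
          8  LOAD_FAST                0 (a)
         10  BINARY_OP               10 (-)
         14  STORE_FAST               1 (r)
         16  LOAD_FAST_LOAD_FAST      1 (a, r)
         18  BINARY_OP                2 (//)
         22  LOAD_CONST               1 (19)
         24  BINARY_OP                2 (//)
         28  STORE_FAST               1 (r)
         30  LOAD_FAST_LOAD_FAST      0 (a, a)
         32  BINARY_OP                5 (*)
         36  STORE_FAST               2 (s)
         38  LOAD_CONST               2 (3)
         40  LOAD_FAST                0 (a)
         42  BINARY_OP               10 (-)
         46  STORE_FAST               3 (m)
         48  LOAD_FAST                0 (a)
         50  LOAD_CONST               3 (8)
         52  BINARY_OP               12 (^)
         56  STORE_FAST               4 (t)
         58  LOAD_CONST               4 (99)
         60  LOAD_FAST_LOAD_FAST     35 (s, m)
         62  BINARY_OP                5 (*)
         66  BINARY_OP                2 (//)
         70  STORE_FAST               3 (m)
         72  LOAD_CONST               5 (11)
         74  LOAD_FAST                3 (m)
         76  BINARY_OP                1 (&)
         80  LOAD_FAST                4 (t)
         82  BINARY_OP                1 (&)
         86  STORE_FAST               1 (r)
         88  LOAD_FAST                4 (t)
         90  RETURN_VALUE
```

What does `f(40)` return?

32

LOAD_FAST_LOAD_FAST a,a → push 40,40. Stack: [40, 40]
BINARY_OP - → 40 - 40 = 0. Stack: [0]
LOAD_FAST a → push 40. Stack: [0, 40]
BINARY_OP - → 0 - 40 = -40. Stack: [-40]
STORE_FAST r → r=-40. Stack: []
LOAD_FAST_LOAD_FAST a,r → push 40,-40. Stack: [40, -40]
BINARY_OP // → 40 // -40 = -1. Stack: [-1]
LOAD_CONST → push 19. Stack: [-1, 19]
BINARY_OP // → -1 // 19 = -1. Stack: [-1]
STORE_FAST r → r=-1. Stack: []
LOAD_FAST_LOAD_FAST a,a → push 40,40. Stack: [40, 40]
BINARY_OP * → 40 * 40 = 1600. Stack: [1600]
STORE_FAST s → s=1600. Stack: []
LOAD_CONST → push 3. Stack: [3]
LOAD_FAST a → push 40. Stack: [3, 40]
BINARY_OP - → 3 - 40 = -37. Stack: [-37]
STORE_FAST m → m=-37. Stack: []
LOAD_FAST a → push 40. Stack: [40]
LOAD_CONST → push 8. Stack: [40, 8]
BINARY_OP ^ → 40 ^ 8 = 32. Stack: [32]
STORE_FAST t → t=32. Stack: []
LOAD_CONST → push 99. Stack: [99]
LOAD_FAST_LOAD_FAST s,m → push 1600,-37. Stack: [99, 1600, -37]
BINARY_OP * → 1600 * -37 = -59200. Stack: [99, -59200]
BINARY_OP // → 99 // -59200 = -1. Stack: [-1]
STORE_FAST m → m=-1. Stack: []
LOAD_CONST → push 11. Stack: [11]
LOAD_FAST m → push -1. Stack: [11, -1]
BINARY_OP & → 11 & -1 = 11. Stack: [11]
LOAD_FAST t → push 32. Stack: [11, 32]
BINARY_OP & → 11 & 32 = 0. Stack: [0]
STORE_FAST r → r=0. Stack: []
LOAD_FAST t → push 32. Stack: [32]
RETURN_VALUE → return 32.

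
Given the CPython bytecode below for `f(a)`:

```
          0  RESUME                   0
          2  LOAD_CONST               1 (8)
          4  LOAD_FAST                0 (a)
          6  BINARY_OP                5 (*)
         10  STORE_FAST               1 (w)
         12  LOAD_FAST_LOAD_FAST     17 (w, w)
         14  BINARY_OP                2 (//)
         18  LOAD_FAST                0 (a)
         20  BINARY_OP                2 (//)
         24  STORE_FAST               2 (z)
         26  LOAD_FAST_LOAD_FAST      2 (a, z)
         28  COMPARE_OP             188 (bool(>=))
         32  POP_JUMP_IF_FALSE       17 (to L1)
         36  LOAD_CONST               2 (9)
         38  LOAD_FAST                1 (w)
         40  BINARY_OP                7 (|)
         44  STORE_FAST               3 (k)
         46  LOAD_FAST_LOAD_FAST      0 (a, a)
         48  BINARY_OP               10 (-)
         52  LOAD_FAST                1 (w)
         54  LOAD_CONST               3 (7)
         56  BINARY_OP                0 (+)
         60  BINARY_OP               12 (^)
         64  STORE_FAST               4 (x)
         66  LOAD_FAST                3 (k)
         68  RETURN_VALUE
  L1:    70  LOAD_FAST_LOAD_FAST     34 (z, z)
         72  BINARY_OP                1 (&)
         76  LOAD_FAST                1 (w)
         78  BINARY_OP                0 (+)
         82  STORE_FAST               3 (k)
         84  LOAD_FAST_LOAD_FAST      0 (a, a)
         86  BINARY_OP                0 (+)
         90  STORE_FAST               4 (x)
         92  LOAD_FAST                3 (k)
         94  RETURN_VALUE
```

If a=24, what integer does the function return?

201

LOAD_CONST → push 8. Stack: [8]
LOAD_FAST a → push 24. Stack: [8, 24]
BINARY_OP * → 8 * 24 = 192. Stack: [192]
STORE_FAST w → w=192. Stack: []
LOAD_FAST_LOAD_FAST w,w → push 192,192. Stack: [192, 192]
BINARY_OP // → 192 // 192 = 1. Stack: [1]
LOAD_FAST a → push 24. Stack: [1, 24]
BINARY_OP // → 1 // 24 = 0. Stack: [0]
STORE_FAST z → z=0. Stack: []
LOAD_FAST_LOAD_FAST a,z → push 24,0. Stack: [24, 0]
COMPARE_OP bool(>=) → 24 vs 0 = True. Stack: [True]
POP_JUMP_IF_FALSE → pop True; no jump. Stack: []
LOAD_CONST → push 9. Stack: [9]
LOAD_FAST w → push 192. Stack: [9, 192]
BINARY_OP | → 9 | 192 = 201. Stack: [201]
STORE_FAST k → k=201. Stack: []
LOAD_FAST_LOAD_FAST a,a → push 24,24. Stack: [24, 24]
BINARY_OP - → 24 - 24 = 0. Stack: [0]
LOAD_FAST w → push 192. Stack: [0, 192]
LOAD_CONST → push 7. Stack: [0, 192, 7]
BINARY_OP + → 192 + 7 = 199. Stack: [0, 199]
BINARY_OP ^ → 0 ^ 199 = 199. Stack: [199]
STORE_FAST x → x=199. Stack: []
LOAD_FAST k → push 201. Stack: [201]
RETURN_VALUE → return 201.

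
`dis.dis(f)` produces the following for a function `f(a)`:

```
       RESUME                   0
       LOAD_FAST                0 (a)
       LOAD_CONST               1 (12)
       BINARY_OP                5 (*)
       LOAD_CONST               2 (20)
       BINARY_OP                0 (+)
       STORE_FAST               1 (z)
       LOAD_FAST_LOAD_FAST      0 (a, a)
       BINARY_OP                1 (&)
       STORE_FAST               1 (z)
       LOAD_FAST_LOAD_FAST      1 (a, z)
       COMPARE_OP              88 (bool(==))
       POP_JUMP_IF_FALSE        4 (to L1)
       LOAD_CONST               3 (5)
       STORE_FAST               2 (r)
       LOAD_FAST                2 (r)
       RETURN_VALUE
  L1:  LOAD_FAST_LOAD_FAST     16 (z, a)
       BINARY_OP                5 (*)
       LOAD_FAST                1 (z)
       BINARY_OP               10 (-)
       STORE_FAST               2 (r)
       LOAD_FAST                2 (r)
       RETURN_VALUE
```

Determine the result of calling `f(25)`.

LOAD_FAST a → push 25. Stack: [25]
LOAD_CONST → push 12. Stack: [25, 12]
BINARY_OP * → 25 * 12 = 300. Stack: [300]
LOAD_CONST → push 20. Stack: [300, 20]
BINARY_OP + → 300 + 20 = 320. Stack: [320]
STORE_FAST z → z=320. Stack: []
LOAD_FAST_LOAD_FAST a,a → push 25,25. Stack: [25, 25]
BINARY_OP & → 25 & 25 = 25. Stack: [25]
STORE_FAST z → z=25. Stack: []
LOAD_FAST_LOAD_FAST a,z → push 25,25. Stack: [25, 25]
COMPARE_OP bool(==) → 25 vs 25 = True. Stack: [True]
POP_JUMP_IF_FALSE → pop True; no jump. Stack: []
LOAD_CONST → push 5. Stack: [5]
STORE_FAST r → r=5. Stack: []
LOAD_FAST r → push 5. Stack: [5]
RETURN_VALUE → return 5.

5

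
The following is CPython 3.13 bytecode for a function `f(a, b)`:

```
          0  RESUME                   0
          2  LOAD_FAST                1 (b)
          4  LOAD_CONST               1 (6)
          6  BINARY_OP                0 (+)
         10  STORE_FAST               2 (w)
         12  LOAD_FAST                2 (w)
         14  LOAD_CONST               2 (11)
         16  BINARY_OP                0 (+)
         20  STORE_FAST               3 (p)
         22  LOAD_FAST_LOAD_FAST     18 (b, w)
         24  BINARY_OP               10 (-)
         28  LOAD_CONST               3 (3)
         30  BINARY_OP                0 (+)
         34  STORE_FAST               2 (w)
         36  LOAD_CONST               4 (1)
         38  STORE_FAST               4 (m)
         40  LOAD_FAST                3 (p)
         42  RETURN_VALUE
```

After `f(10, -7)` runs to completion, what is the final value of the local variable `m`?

1

LOAD_FAST b → push -7. Stack: [-7]
LOAD_CONST → push 6. Stack: [-7, 6]
BINARY_OP + → -7 + 6 = -1. Stack: [-1]
STORE_FAST w → w=-1. Stack: []
LOAD_FAST w → push -1. Stack: [-1]
LOAD_CONST → push 11. Stack: [-1, 11]
BINARY_OP + → -1 + 11 = 10. Stack: [10]
STORE_FAST p → p=10. Stack: []
LOAD_FAST_LOAD_FAST b,w → push -7,-1. Stack: [-7, -1]
BINARY_OP - → -7 - -1 = -6. Stack: [-6]
LOAD_CONST → push 3. Stack: [-6, 3]
BINARY_OP + → -6 + 3 = -3. Stack: [-3]
STORE_FAST w → w=-3. Stack: []
LOAD_CONST → push 1. Stack: [1]
STORE_FAST m → m=1. Stack: []
LOAD_FAST p → push 10. Stack: [10]
RETURN_VALUE → return 10.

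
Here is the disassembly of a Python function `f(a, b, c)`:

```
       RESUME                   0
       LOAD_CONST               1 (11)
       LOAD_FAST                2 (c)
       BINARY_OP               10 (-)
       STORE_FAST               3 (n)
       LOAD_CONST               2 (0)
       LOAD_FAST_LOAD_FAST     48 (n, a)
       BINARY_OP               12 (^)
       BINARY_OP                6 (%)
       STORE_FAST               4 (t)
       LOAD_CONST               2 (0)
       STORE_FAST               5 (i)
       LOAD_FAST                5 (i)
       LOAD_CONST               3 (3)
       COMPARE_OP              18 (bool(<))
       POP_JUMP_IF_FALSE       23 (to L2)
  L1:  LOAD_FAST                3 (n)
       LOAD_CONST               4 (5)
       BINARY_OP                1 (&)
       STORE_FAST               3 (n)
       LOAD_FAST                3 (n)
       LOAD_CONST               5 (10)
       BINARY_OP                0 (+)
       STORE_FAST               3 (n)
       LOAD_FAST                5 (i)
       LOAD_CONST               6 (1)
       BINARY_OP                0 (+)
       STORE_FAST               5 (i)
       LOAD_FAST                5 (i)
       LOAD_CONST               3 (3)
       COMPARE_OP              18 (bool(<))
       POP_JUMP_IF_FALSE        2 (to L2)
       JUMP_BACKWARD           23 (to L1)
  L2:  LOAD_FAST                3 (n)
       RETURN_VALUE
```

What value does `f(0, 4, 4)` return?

LOAD_CONST → push 11. Stack: [11]
LOAD_FAST c → push 4. Stack: [11, 4]
BINARY_OP - → 11 - 4 = 7. Stack: [7]
STORE_FAST n → n=7. Stack: []
LOAD_CONST → push 0. Stack: [0]
LOAD_FAST_LOAD_FAST n,a → push 7,0. Stack: [0, 7, 0]
BINARY_OP ^ → 7 ^ 0 = 7. Stack: [0, 7]
BINARY_OP % → 0 % 7 = 0. Stack: [0]
STORE_FAST t → t=0. Stack: []
LOAD_CONST → push 0. Stack: [0]
STORE_FAST i → i=0. Stack: []
LOAD_FAST i → push 0. Stack: [0]
LOAD_CONST → push 3. Stack: [0, 3]
COMPARE_OP bool(<) → 0 vs 3 = True. Stack: [True]
POP_JUMP_IF_FALSE → pop True; no jump. Stack: []
LOAD_FAST n → push 7. Stack: [7]
LOAD_CONST → push 5. Stack: [7, 5]
BINARY_OP & → 7 & 5 = 5. Stack: [5]
STORE_FAST n → n=5. Stack: []
LOAD_FAST n → push 5. Stack: [5]
LOAD_CONST → push 10. Stack: [5, 10]
BINARY_OP + → 5 + 10 = 15. Stack: [15]
STORE_FAST n → n=15. Stack: []
LOAD_FAST i → push 0. Stack: [0]
LOAD_CONST → push 1. Stack: [0, 1]
BINARY_OP + → 0 + 1 = 1. Stack: [1]
STORE_FAST i → i=1. Stack: []
LOAD_FAST i → push 1. Stack: [1]
LOAD_CONST → push 3. Stack: [1, 3]
COMPARE_OP bool(<) → 1 vs 3 = True. Stack: [True]
POP_JUMP_IF_FALSE → pop True; no jump. Stack: []
LOAD_FAST n → push 15. Stack: [15]
LOAD_CONST → push 5. Stack: [15, 5]
BINARY_OP & → 15 & 5 = 5. Stack: [5]
STORE_FAST n → n=5. Stack: []
LOAD_FAST n → push 5. Stack: [5]
LOAD_CONST → push 10. Stack: [5, 10]
BINARY_OP + → 5 + 10 = 15. Stack: [15]
STORE_FAST n → n=15. Stack: []
LOAD_FAST i → push 1. Stack: [1]
LOAD_CONST → push 1. Stack: [1, 1]
BINARY_OP + → 1 + 1 = 2. Stack: [2]
STORE_FAST i → i=2. Stack: []
LOAD_FAST i → push 2. Stack: [2]
LOAD_CONST → push 3. Stack: [2, 3]
COMPARE_OP bool(<) → 2 vs 3 = True. Stack: [True]
POP_JUMP_IF_FALSE → pop True; no jump. Stack: []
LOAD_FAST n → push 15. Stack: [15]
LOAD_CONST → push 5. Stack: [15, 5]
BINARY_OP & → 15 & 5 = 5. Stack: [5]
STORE_FAST n → n=5. Stack: []
LOAD_FAST n → push 5. Stack: [5]
LOAD_CONST → push 10. Stack: [5, 10]
BINARY_OP + → 5 + 10 = 15. Stack: [15]
STORE_FAST n → n=15. Stack: []
LOAD_FAST i → push 2. Stack: [2]
LOAD_CONST → push 1. Stack: [2, 1]
BINARY_OP + → 2 + 1 = 3. Stack: [3]
STORE_FAST i → i=3. Stack: []
LOAD_FAST i → push 3. Stack: [3]
LOAD_CONST → push 3. Stack: [3, 3]
COMPARE_OP bool(<) → 3 vs 3 = False. Stack: [False]
POP_JUMP_IF_FALSE → pop False; jump. Stack: []
LOAD_FAST n → push 15. Stack: [15]
RETURN_VALUE → return 15.

15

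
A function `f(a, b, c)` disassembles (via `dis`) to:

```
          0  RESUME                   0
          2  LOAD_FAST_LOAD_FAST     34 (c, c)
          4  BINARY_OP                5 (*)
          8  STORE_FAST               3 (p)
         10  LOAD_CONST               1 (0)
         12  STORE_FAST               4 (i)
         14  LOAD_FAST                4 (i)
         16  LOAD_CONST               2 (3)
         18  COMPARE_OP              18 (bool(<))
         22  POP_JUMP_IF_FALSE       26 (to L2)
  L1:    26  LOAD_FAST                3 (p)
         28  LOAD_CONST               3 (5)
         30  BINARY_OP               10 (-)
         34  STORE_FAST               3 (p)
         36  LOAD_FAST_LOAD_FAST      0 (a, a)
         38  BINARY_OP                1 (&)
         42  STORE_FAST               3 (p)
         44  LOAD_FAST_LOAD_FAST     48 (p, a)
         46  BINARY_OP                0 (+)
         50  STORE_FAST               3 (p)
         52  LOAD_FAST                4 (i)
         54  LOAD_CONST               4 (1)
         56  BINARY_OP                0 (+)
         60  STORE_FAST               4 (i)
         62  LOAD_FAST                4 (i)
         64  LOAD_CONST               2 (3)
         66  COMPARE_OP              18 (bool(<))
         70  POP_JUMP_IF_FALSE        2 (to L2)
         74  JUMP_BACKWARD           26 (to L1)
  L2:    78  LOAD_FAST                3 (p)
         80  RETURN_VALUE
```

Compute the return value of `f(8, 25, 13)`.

LOAD_FAST_LOAD_FAST c,c → push 13,13. Stack: [13, 13]
BINARY_OP * → 13 * 13 = 169. Stack: [169]
STORE_FAST p → p=169. Stack: []
LOAD_CONST → push 0. Stack: [0]
STORE_FAST i → i=0. Stack: []
LOAD_FAST i → push 0. Stack: [0]
LOAD_CONST → push 3. Stack: [0, 3]
COMPARE_OP bool(<) → 0 vs 3 = True. Stack: [True]
POP_JUMP_IF_FALSE → pop True; no jump. Stack: []
LOAD_FAST p → push 169. Stack: [169]
LOAD_CONST → push 5. Stack: [169, 5]
BINARY_OP - → 169 - 5 = 164. Stack: [164]
STORE_FAST p → p=164. Stack: []
LOAD_FAST_LOAD_FAST a,a → push 8,8. Stack: [8, 8]
BINARY_OP & → 8 & 8 = 8. Stack: [8]
STORE_FAST p → p=8. Stack: []
LOAD_FAST_LOAD_FAST p,a → push 8,8. Stack: [8, 8]
BINARY_OP + → 8 + 8 = 16. Stack: [16]
STORE_FAST p → p=16. Stack: []
LOAD_FAST i → push 0. Stack: [0]
LOAD_CONST → push 1. Stack: [0, 1]
BINARY_OP + → 0 + 1 = 1. Stack: [1]
STORE_FAST i → i=1. Stack: []
LOAD_FAST i → push 1. Stack: [1]
LOAD_CONST → push 3. Stack: [1, 3]
COMPARE_OP bool(<) → 1 vs 3 = True. Stack: [True]
POP_JUMP_IF_FALSE → pop True; no jump. Stack: []
LOAD_FAST p → push 16. Stack: [16]
LOAD_CONST → push 5. Stack: [16, 5]
BINARY_OP - → 16 - 5 = 11. Stack: [11]
STORE_FAST p → p=11. Stack: []
LOAD_FAST_LOAD_FAST a,a → push 8,8. Stack: [8, 8]
BINARY_OP & → 8 & 8 = 8. Stack: [8]
STORE_FAST p → p=8. Stack: []
LOAD_FAST_LOAD_FAST p,a → push 8,8. Stack: [8, 8]
BINARY_OP + → 8 + 8 = 16. Stack: [16]
STORE_FAST p → p=16. Stack: []
LOAD_FAST i → push 1. Stack: [1]
LOAD_CONST → push 1. Stack: [1, 1]
BINARY_OP + → 1 + 1 = 2. Stack: [2]
STORE_FAST i → i=2. Stack: []
LOAD_FAST i → push 2. Stack: [2]
LOAD_CONST → push 3. Stack: [2, 3]
COMPARE_OP bool(<) → 2 vs 3 = True. Stack: [True]
POP_JUMP_IF_FALSE → pop True; no jump. Stack: []
LOAD_FAST p → push 16. Stack: [16]
LOAD_CONST → push 5. Stack: [16, 5]
BINARY_OP - → 16 - 5 = 11. Stack: [11]
STORE_FAST p → p=11. Stack: []
LOAD_FAST_LOAD_FAST a,a → push 8,8. Stack: [8, 8]
BINARY_OP & → 8 & 8 = 8. Stack: [8]
STORE_FAST p → p=8. Stack: []
LOAD_FAST_LOAD_FAST p,a → push 8,8. Stack: [8, 8]
BINARY_OP + → 8 + 8 = 16. Stack: [16]
STORE_FAST p → p=16. Stack: []
LOAD_FAST i → push 2. Stack: [2]
LOAD_CONST → push 1. Stack: [2, 1]
BINARY_OP + → 2 + 1 = 3. Stack: [3]
STORE_FAST i → i=3. Stack: []
LOAD_FAST i → push 3. Stack: [3]
LOAD_CONST → push 3. Stack: [3, 3]
COMPARE_OP bool(<) → 3 vs 3 = False. Stack: [False]
POP_JUMP_IF_FALSE → pop False; jump. Stack: []
LOAD_FAST p → push 16. Stack: [16]
RETURN_VALUE → return 16.

16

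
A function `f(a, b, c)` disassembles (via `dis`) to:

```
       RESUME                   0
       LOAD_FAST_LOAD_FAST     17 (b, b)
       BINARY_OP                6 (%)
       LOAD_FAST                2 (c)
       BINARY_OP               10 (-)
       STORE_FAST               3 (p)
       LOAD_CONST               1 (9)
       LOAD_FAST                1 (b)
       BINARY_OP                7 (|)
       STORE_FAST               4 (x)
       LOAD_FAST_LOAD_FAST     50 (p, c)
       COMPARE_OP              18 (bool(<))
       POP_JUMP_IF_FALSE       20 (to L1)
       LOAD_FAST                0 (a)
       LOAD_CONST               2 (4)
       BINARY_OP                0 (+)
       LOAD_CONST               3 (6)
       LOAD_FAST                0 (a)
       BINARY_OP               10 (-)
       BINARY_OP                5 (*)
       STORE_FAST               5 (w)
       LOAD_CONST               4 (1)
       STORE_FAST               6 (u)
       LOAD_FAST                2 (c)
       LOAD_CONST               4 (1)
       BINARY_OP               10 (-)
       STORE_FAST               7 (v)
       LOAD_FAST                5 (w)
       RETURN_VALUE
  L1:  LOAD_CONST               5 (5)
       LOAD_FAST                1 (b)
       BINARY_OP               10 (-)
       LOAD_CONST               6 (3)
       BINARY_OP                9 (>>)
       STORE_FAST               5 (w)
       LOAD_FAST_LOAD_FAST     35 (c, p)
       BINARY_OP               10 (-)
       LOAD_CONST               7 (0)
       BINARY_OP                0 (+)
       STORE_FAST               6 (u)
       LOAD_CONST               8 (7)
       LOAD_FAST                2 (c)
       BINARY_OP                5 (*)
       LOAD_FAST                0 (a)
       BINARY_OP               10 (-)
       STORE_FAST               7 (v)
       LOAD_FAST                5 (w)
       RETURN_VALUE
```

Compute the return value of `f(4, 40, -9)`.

-5

LOAD_FAST_LOAD_FAST b,b → push 40,40. Stack: [40, 40]
BINARY_OP % → 40 % 40 = 0. Stack: [0]
LOAD_FAST c → push -9. Stack: [0, -9]
BINARY_OP - → 0 - -9 = 9. Stack: [9]
STORE_FAST p → p=9. Stack: []
LOAD_CONST → push 9. Stack: [9]
LOAD_FAST b → push 40. Stack: [9, 40]
BINARY_OP | → 9 | 40 = 41. Stack: [41]
STORE_FAST x → x=41. Stack: []
LOAD_FAST_LOAD_FAST p,c → push 9,-9. Stack: [9, -9]
COMPARE_OP bool(<) → 9 vs -9 = False. Stack: [False]
POP_JUMP_IF_FALSE → pop False; jump. Stack: []
LOAD_CONST → push 5. Stack: [5]
LOAD_FAST b → push 40. Stack: [5, 40]
BINARY_OP - → 5 - 40 = -35. Stack: [-35]
LOAD_CONST → push 3. Stack: [-35, 3]
BINARY_OP >> → -35 >> 3 = -5. Stack: [-5]
STORE_FAST w → w=-5. Stack: []
LOAD_FAST_LOAD_FAST c,p → push -9,9. Stack: [-9, 9]
BINARY_OP - → -9 - 9 = -18. Stack: [-18]
LOAD_CONST → push 0. Stack: [-18, 0]
BINARY_OP + → -18 + 0 = -18. Stack: [-18]
STORE_FAST u → u=-18. Stack: []
LOAD_CONST → push 7. Stack: [7]
LOAD_FAST c → push -9. Stack: [7, -9]
BINARY_OP * → 7 * -9 = -63. Stack: [-63]
LOAD_FAST a → push 4. Stack: [-63, 4]
BINARY_OP - → -63 - 4 = -67. Stack: [-67]
STORE_FAST v → v=-67. Stack: []
LOAD_FAST w → push -5. Stack: [-5]
RETURN_VALUE → return -5.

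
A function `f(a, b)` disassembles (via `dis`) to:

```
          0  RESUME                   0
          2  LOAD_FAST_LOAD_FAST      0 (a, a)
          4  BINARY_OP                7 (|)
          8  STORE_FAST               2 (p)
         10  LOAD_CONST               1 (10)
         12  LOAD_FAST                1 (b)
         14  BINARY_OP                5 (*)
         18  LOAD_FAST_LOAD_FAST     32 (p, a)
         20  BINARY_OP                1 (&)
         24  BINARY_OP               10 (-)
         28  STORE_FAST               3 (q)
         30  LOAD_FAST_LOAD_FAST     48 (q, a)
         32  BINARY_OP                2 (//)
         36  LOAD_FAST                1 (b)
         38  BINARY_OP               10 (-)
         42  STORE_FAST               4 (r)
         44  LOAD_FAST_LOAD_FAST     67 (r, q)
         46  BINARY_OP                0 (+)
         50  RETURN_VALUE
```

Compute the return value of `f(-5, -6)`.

-38

LOAD_FAST_LOAD_FAST a,a → push -5,-5. Stack: [-5, -5]
BINARY_OP | → -5 | -5 = -5. Stack: [-5]
STORE_FAST p → p=-5. Stack: []
LOAD_CONST → push 10. Stack: [10]
LOAD_FAST b → push -6. Stack: [10, -6]
BINARY_OP * → 10 * -6 = -60. Stack: [-60]
LOAD_FAST_LOAD_FAST p,a → push -5,-5. Stack: [-60, -5, -5]
BINARY_OP & → -5 & -5 = -5. Stack: [-60, -5]
BINARY_OP - → -60 - -5 = -55. Stack: [-55]
STORE_FAST q → q=-55. Stack: []
LOAD_FAST_LOAD_FAST q,a → push -55,-5. Stack: [-55, -5]
BINARY_OP // → -55 // -5 = 11. Stack: [11]
LOAD_FAST b → push -6. Stack: [11, -6]
BINARY_OP - → 11 - -6 = 17. Stack: [17]
STORE_FAST r → r=17. Stack: []
LOAD_FAST_LOAD_FAST r,q → push 17,-55. Stack: [17, -55]
BINARY_OP + → 17 + -55 = -38. Stack: [-38]
RETURN_VALUE → return -38.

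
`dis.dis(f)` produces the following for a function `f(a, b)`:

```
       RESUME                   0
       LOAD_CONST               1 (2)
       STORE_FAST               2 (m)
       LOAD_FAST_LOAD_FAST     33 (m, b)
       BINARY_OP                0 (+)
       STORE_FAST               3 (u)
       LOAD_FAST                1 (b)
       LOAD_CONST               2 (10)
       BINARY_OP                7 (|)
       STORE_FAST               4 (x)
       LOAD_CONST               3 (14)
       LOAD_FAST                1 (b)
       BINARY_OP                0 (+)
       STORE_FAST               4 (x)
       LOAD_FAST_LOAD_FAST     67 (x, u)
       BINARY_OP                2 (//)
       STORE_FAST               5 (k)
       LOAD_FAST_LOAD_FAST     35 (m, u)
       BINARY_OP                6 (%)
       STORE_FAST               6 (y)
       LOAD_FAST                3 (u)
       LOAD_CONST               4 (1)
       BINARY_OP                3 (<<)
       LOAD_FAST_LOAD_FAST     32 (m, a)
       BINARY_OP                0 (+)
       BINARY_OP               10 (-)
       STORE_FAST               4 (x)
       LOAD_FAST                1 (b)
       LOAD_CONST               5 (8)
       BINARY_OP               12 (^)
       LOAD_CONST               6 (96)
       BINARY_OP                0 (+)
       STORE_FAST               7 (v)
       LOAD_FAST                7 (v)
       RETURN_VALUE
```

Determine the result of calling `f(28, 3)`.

LOAD_CONST → push 2. Stack: [2]
STORE_FAST m → m=2. Stack: []
LOAD_FAST_LOAD_FAST m,b → push 2,3. Stack: [2, 3]
BINARY_OP + → 2 + 3 = 5. Stack: [5]
STORE_FAST u → u=5. Stack: []
LOAD_FAST b → push 3. Stack: [3]
LOAD_CONST → push 10. Stack: [3, 10]
BINARY_OP | → 3 | 10 = 11. Stack: [11]
STORE_FAST x → x=11. Stack: []
LOAD_CONST → push 14. Stack: [14]
LOAD_FAST b → push 3. Stack: [14, 3]
BINARY_OP + → 14 + 3 = 17. Stack: [17]
STORE_FAST x → x=17. Stack: []
LOAD_FAST_LOAD_FAST x,u → push 17,5. Stack: [17, 5]
BINARY_OP // → 17 // 5 = 3. Stack: [3]
STORE_FAST k → k=3. Stack: []
LOAD_FAST_LOAD_FAST m,u → push 2,5. Stack: [2, 5]
BINARY_OP % → 2 % 5 = 2. Stack: [2]
STORE_FAST y → y=2. Stack: []
LOAD_FAST u → push 5. Stack: [5]
LOAD_CONST → push 1. Stack: [5, 1]
BINARY_OP << → 5 << 1 = 10. Stack: [10]
LOAD_FAST_LOAD_FAST m,a → push 2,28. Stack: [10, 2, 28]
BINARY_OP + → 2 + 28 = 30. Stack: [10, 30]
BINARY_OP - → 10 - 30 = -20. Stack: [-20]
STORE_FAST x → x=-20. Stack: []
LOAD_FAST b → push 3. Stack: [3]
LOAD_CONST → push 8. Stack: [3, 8]
BINARY_OP ^ → 3 ^ 8 = 11. Stack: [11]
LOAD_CONST → push 96. Stack: [11, 96]
BINARY_OP + → 11 + 96 = 107. Stack: [107]
STORE_FAST v → v=107. Stack: []
LOAD_FAST v → push 107. Stack: [107]
RETURN_VALUE → return 107.

107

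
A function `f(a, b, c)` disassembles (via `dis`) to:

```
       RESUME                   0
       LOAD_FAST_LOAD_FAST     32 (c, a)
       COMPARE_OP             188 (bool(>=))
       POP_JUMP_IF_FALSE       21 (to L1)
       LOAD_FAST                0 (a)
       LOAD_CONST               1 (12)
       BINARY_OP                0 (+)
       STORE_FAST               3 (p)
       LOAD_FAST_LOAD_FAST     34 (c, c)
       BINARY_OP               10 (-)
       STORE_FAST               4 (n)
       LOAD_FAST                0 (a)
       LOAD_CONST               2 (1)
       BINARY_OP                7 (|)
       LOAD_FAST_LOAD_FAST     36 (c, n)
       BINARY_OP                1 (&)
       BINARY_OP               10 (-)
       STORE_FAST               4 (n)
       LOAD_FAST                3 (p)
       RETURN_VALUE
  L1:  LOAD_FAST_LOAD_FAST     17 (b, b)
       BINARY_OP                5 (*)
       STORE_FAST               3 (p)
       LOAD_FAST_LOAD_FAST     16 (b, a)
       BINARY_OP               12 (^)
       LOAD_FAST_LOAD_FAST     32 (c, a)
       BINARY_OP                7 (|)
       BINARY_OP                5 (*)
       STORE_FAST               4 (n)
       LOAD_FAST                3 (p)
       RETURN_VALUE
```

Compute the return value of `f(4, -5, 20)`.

LOAD_FAST_LOAD_FAST c,a → push 20,4. Stack: [20, 4]
COMPARE_OP bool(>=) → 20 vs 4 = True. Stack: [True]
POP_JUMP_IF_FALSE → pop True; no jump. Stack: []
LOAD_FAST a → push 4. Stack: [4]
LOAD_CONST → push 12. Stack: [4, 12]
BINARY_OP + → 4 + 12 = 16. Stack: [16]
STORE_FAST p → p=16. Stack: []
LOAD_FAST_LOAD_FAST c,c → push 20,20. Stack: [20, 20]
BINARY_OP - → 20 - 20 = 0. Stack: [0]
STORE_FAST n → n=0. Stack: []
LOAD_FAST a → push 4. Stack: [4]
LOAD_CONST → push 1. Stack: [4, 1]
BINARY_OP | → 4 | 1 = 5. Stack: [5]
LOAD_FAST_LOAD_FAST c,n → push 20,0. Stack: [5, 20, 0]
BINARY_OP & → 20 & 0 = 0. Stack: [5, 0]
BINARY_OP - → 5 - 0 = 5. Stack: [5]
STORE_FAST n → n=5. Stack: []
LOAD_FAST p → push 16. Stack: [16]
RETURN_VALUE → return 16.

16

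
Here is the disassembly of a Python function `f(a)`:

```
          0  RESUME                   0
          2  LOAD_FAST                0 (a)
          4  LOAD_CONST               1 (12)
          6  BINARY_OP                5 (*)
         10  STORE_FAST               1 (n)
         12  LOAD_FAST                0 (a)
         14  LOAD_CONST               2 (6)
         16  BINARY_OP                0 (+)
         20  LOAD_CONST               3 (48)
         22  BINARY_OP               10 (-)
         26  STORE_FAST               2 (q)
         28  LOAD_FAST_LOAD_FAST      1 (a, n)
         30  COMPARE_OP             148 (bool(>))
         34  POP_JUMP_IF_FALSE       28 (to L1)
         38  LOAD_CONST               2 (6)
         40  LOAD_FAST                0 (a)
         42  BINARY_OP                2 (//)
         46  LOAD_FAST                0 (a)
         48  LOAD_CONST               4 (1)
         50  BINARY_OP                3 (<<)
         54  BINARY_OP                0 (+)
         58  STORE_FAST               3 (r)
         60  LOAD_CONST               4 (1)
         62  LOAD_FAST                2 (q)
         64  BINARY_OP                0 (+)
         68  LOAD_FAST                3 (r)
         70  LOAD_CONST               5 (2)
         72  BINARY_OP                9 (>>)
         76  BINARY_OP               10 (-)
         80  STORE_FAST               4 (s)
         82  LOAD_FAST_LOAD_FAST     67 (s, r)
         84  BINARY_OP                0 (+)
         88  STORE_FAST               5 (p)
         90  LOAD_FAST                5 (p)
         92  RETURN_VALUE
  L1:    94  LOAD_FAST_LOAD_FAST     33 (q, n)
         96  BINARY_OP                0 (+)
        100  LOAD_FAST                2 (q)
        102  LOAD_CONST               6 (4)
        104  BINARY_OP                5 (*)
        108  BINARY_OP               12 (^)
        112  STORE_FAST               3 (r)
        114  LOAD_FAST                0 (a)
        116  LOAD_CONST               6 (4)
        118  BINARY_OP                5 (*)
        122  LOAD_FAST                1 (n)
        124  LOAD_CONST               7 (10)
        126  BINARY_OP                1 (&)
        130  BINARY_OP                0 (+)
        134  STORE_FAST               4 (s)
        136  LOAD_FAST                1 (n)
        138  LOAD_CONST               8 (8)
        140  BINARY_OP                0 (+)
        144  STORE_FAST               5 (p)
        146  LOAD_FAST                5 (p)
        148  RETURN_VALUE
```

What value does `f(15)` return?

LOAD_FAST a → push 15. Stack: [15]
LOAD_CONST → push 12. Stack: [15, 12]
BINARY_OP * → 15 * 12 = 180. Stack: [180]
STORE_FAST n → n=180. Stack: []
LOAD_FAST a → push 15. Stack: [15]
LOAD_CONST → push 6. Stack: [15, 6]
BINARY_OP + → 15 + 6 = 21. Stack: [21]
LOAD_CONST → push 48. Stack: [21, 48]
BINARY_OP - → 21 - 48 = -27. Stack: [-27]
STORE_FAST q → q=-27. Stack: []
LOAD_FAST_LOAD_FAST a,n → push 15,180. Stack: [15, 180]
COMPARE_OP bool(>) → 15 vs 180 = False. Stack: [False]
POP_JUMP_IF_FALSE → pop False; jump. Stack: []
LOAD_FAST_LOAD_FAST q,n → push -27,180. Stack: [-27, 180]
BINARY_OP + → -27 + 180 = 153. Stack: [153]
LOAD_FAST q → push -27. Stack: [153, -27]
LOAD_CONST → push 4. Stack: [153, -27, 4]
BINARY_OP * → -27 * 4 = -108. Stack: [153, -108]
BINARY_OP ^ → 153 ^ -108 = -243. Stack: [-243]
STORE_FAST r → r=-243. Stack: []
LOAD_FAST a → push 15. Stack: [15]
LOAD_CONST → push 4. Stack: [15, 4]
BINARY_OP * → 15 * 4 = 60. Stack: [60]
LOAD_FAST n → push 180. Stack: [60, 180]
LOAD_CONST → push 10. Stack: [60, 180, 10]
BINARY_OP & → 180 & 10 = 0. Stack: [60, 0]
BINARY_OP + → 60 + 0 = 60. Stack: [60]
STORE_FAST s → s=60. Stack: []
LOAD_FAST n → push 180. Stack: [180]
LOAD_CONST → push 8. Stack: [180, 8]
BINARY_OP + → 180 + 8 = 188. Stack: [188]
STORE_FAST p → p=188. Stack: []
LOAD_FAST p → push 188. Stack: [188]
RETURN_VALUE → return 188.

188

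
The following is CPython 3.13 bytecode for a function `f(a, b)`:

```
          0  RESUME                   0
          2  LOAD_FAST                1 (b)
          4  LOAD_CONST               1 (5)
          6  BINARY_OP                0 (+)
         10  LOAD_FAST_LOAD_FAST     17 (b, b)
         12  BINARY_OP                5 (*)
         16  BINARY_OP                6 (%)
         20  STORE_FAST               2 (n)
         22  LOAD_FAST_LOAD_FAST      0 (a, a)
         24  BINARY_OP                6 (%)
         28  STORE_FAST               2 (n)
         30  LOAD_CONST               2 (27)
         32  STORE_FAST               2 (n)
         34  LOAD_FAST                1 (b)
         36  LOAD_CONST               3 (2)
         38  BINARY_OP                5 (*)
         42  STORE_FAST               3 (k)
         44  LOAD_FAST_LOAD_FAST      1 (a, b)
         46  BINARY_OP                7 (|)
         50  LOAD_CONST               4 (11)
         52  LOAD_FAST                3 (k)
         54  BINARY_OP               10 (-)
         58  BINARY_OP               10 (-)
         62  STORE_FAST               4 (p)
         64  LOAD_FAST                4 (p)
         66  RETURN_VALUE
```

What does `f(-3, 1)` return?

-12

LOAD_FAST b → push 1. Stack: [1]
LOAD_CONST → push 5. Stack: [1, 5]
BINARY_OP + → 1 + 5 = 6. Stack: [6]
LOAD_FAST_LOAD_FAST b,b → push 1,1. Stack: [6, 1, 1]
BINARY_OP * → 1 * 1 = 1. Stack: [6, 1]
BINARY_OP % → 6 % 1 = 0. Stack: [0]
STORE_FAST n → n=0. Stack: []
LOAD_FAST_LOAD_FAST a,a → push -3,-3. Stack: [-3, -3]
BINARY_OP % → -3 % -3 = 0. Stack: [0]
STORE_FAST n → n=0. Stack: []
LOAD_CONST → push 27. Stack: [27]
STORE_FAST n → n=27. Stack: []
LOAD_FAST b → push 1. Stack: [1]
LOAD_CONST → push 2. Stack: [1, 2]
BINARY_OP * → 1 * 2 = 2. Stack: [2]
STORE_FAST k → k=2. Stack: []
LOAD_FAST_LOAD_FAST a,b → push -3,1. Stack: [-3, 1]
BINARY_OP | → -3 | 1 = -3. Stack: [-3]
LOAD_CONST → push 11. Stack: [-3, 11]
LOAD_FAST k → push 2. Stack: [-3, 11, 2]
BINARY_OP - → 11 - 2 = 9. Stack: [-3, 9]
BINARY_OP - → -3 - 9 = -12. Stack: [-12]
STORE_FAST p → p=-12. Stack: []
LOAD_FAST p → push -12. Stack: [-12]
RETURN_VALUE → return -12.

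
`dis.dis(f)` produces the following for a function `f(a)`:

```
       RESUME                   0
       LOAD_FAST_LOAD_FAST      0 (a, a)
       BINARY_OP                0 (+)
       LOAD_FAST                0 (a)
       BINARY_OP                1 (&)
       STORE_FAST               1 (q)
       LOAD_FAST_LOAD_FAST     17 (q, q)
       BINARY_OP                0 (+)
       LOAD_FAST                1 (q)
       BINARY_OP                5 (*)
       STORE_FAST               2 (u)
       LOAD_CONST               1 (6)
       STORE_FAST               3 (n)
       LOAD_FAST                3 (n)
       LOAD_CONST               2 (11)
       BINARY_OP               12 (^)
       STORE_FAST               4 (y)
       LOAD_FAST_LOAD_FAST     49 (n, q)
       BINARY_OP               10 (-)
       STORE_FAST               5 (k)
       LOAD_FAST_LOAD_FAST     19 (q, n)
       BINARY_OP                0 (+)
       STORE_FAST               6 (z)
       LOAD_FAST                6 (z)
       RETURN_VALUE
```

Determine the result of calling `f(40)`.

LOAD_FAST_LOAD_FAST a,a → push 40,40. Stack: [40, 40]
BINARY_OP + → 40 + 40 = 80. Stack: [80]
LOAD_FAST a → push 40. Stack: [80, 40]
BINARY_OP & → 80 & 40 = 0. Stack: [0]
STORE_FAST q → q=0. Stack: []
LOAD_FAST_LOAD_FAST q,q → push 0,0. Stack: [0, 0]
BINARY_OP + → 0 + 0 = 0. Stack: [0]
LOAD_FAST q → push 0. Stack: [0, 0]
BINARY_OP * → 0 * 0 = 0. Stack: [0]
STORE_FAST u → u=0. Stack: []
LOAD_CONST → push 6. Stack: [6]
STORE_FAST n → n=6. Stack: []
LOAD_FAST n → push 6. Stack: [6]
LOAD_CONST → push 11. Stack: [6, 11]
BINARY_OP ^ → 6 ^ 11 = 13. Stack: [13]
STORE_FAST y → y=13. Stack: []
LOAD_FAST_LOAD_FAST n,q → push 6,0. Stack: [6, 0]
BINARY_OP - → 6 - 0 = 6. Stack: [6]
STORE_FAST k → k=6. Stack: []
LOAD_FAST_LOAD_FAST q,n → push 0,6. Stack: [0, 6]
BINARY_OP + → 0 + 6 = 6. Stack: [6]
STORE_FAST z → z=6. Stack: []
LOAD_FAST z → push 6. Stack: [6]
RETURN_VALUE → return 6.

6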